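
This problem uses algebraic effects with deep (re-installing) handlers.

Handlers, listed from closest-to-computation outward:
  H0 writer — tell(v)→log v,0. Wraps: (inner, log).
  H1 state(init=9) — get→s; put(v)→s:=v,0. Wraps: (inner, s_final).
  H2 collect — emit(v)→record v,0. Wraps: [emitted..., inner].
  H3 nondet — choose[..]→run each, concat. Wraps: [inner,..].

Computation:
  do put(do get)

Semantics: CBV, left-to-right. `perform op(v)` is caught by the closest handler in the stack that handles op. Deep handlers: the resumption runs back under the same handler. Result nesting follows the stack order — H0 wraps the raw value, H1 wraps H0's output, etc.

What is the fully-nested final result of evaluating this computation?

Answer: [[((0, ()), 9)]]

Step-by-step:
get @ H1 ⇒ 9
put(9) @ H1 ⇒ s:=9
H0 returns (0, ())
H1 returns ((0, ()), 9)
H2 returns [((0, ()), 9)]
H3 returns [[((0, ()), 9)]]
= [[((0, ()), 9)]]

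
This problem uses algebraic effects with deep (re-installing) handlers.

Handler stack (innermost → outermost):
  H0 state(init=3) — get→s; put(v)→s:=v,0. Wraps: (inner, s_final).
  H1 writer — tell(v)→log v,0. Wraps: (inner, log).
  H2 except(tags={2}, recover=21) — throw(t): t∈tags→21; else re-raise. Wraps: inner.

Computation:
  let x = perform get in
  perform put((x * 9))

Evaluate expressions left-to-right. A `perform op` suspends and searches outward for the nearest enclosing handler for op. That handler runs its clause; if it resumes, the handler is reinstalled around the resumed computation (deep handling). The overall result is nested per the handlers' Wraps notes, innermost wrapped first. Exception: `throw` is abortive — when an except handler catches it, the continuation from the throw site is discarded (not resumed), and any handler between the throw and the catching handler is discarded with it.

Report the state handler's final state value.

Working:
get @ H0 ⇒ 3
put(27) @ H0 ⇒ s:=27
H0 returns (0, 27)
H1 returns ((0, 27), ())
H2 returns ((0, 27), ())
= ((0, 27), ())

Answer: 27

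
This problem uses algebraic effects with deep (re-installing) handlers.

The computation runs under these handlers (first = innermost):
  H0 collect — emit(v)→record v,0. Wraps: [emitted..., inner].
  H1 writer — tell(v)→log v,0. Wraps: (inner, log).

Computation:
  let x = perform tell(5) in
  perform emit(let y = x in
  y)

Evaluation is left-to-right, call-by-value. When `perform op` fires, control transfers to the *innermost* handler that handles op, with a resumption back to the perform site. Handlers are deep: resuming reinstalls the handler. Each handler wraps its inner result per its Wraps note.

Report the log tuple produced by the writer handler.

Answer: (5)

Working:
tell(5) @ H1 ⇒ log+=5
emit(0) @ H0 ⇒ out+=0
H0 returns [0, 0]
H1 returns ([0, 0], (5))
= ([0, 0], (5))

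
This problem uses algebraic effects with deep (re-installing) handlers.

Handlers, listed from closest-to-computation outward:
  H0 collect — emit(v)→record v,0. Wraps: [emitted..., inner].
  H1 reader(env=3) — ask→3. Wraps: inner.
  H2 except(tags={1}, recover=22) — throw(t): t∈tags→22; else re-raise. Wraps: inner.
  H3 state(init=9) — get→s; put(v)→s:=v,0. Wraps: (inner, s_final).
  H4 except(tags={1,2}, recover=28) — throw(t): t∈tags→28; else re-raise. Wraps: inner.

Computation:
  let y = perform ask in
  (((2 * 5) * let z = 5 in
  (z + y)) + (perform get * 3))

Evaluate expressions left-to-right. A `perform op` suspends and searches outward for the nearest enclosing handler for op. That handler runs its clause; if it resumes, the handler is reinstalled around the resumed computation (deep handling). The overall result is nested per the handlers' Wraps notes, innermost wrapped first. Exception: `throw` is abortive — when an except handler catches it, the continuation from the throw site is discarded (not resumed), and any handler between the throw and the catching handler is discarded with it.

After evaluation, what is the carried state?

Step-by-step:
ask @ H1 ⇒ 3
get @ H3 ⇒ 9
H0 returns [107]
H1 returns [107]
H2 returns [107]
H3 returns ([107], 9)
H4 returns ([107], 9)
= ([107], 9)

Answer: 9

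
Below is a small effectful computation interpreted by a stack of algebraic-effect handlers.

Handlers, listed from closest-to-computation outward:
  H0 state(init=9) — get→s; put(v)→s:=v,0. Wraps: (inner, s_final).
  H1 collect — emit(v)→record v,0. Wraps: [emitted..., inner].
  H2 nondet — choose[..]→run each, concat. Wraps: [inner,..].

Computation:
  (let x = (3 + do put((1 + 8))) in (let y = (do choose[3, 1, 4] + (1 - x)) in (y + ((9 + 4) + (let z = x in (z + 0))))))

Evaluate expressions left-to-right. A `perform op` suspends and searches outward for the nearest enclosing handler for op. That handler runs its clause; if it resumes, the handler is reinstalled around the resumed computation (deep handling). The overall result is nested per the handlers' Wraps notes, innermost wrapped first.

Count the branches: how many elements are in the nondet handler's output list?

Step-by-step:
put(9) @ H0 ⇒ s:=9
choose[3, 1, 4] @ H2
  branch[0] choose=3:
    H0 returns (17, 9)
    H1 returns [(17, 9)]
    H2 returns [[(17, 9)]]
  branch[1] choose=1:
    H0 returns (15, 9)
    H1 returns [(15, 9)]
    H2 returns [[(15, 9)]]
  branch[2] choose=4:
    H0 returns (18, 9)
    H1 returns [(18, 9)]
    H2 returns [[(18, 9)]]
= [[(17, 9)], [(15, 9)], [(18, 9)]]

Answer: 3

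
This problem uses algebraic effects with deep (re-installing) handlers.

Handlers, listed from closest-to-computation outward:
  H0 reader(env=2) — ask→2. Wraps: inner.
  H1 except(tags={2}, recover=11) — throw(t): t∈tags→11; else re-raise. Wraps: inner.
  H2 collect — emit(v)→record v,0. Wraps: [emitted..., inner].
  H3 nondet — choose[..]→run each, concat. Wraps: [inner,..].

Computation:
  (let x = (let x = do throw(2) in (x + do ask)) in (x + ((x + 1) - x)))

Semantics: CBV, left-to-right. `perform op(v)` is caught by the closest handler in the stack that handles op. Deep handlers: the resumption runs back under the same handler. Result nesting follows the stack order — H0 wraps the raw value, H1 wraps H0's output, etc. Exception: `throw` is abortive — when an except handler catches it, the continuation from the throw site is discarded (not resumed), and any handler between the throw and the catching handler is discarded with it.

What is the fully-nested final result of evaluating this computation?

Evaluation trace:
throw(2) @ H1 caught ⇒ 11
H2 returns [11]
H3 returns [[11]]
= [[11]]

Answer: [[11]]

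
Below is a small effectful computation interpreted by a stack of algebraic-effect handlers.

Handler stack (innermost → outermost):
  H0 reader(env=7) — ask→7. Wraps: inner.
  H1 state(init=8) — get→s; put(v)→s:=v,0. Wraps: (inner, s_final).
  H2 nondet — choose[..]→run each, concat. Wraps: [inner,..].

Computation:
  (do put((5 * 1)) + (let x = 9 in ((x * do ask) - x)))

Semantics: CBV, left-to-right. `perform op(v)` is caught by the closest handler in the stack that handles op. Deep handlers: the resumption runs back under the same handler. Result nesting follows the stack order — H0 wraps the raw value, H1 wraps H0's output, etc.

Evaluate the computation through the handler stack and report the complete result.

Answer: [(54, 5)]

Working:
put(5) @ H1 ⇒ s:=5
ask @ H0 ⇒ 7
H0 returns 54
H1 returns (54, 5)
H2 returns [(54, 5)]
= [(54, 5)]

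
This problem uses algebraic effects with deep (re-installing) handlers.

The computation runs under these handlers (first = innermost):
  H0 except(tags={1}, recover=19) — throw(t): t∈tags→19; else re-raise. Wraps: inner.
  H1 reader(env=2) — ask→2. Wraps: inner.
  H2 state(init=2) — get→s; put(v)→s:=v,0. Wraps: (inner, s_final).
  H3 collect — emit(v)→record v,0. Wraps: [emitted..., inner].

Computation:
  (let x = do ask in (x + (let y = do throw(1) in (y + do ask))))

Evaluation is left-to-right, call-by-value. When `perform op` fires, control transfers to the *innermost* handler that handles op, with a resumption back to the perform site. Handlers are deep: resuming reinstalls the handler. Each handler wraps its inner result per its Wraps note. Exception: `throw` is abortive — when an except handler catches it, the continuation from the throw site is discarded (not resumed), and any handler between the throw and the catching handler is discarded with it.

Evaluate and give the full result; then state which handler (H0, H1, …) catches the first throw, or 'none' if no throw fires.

Answer: [(19, 2)] ; first throw caught by: H0

Step-by-step:
ask @ H1 ⇒ 2
throw(1) @ H0 caught ⇒ 19
H1 returns 19
H2 returns (19, 2)
H3 returns [(19, 2)]
= [(19, 2)]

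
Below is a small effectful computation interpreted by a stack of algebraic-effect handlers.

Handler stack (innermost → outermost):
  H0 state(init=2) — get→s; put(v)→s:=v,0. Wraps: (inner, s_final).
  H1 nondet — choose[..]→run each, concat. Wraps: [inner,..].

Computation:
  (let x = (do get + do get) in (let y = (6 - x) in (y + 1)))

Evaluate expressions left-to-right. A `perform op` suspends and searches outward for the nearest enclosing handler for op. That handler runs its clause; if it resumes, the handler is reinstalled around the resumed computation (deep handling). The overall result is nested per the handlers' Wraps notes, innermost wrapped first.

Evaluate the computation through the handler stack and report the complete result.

Evaluation trace:
get @ H0 ⇒ 2
get @ H0 ⇒ 2
H0 returns (3, 2)
H1 returns [(3, 2)]
= [(3, 2)]

Answer: [(3, 2)]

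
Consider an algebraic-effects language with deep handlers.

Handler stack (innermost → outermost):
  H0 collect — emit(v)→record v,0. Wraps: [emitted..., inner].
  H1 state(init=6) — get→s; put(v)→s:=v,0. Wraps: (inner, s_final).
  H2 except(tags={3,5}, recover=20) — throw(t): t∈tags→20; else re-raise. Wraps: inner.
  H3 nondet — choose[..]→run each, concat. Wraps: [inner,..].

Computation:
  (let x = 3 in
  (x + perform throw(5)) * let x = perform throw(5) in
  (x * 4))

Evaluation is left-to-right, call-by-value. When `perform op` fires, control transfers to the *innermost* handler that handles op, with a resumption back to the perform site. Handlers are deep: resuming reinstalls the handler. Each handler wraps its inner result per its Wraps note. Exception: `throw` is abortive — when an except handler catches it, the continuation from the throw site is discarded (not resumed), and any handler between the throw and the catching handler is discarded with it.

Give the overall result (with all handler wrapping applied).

Answer: [20]

Step-by-step:
throw(5) @ H2 caught ⇒ 20
H3 returns [20]
= [20]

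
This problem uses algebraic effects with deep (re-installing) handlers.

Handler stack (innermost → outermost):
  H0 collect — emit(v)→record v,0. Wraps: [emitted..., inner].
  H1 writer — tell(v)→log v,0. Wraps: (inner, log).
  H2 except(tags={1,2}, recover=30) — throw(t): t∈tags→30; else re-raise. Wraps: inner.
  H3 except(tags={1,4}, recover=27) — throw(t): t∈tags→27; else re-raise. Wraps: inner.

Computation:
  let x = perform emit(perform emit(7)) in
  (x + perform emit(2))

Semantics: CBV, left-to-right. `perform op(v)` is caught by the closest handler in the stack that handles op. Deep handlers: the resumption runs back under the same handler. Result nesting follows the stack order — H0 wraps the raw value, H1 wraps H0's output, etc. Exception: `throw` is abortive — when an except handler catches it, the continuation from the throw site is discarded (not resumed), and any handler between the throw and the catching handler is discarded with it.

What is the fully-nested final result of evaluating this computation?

Answer: ([7, 0, 2, 0], ())

Working:
emit(7) @ H0 ⇒ out+=7
emit(0) @ H0 ⇒ out+=0
emit(2) @ H0 ⇒ out+=2
H0 returns [7, 0, 2, 0]
H1 returns ([7, 0, 2, 0], ())
H2 returns ([7, 0, 2, 0], ())
H3 returns ([7, 0, 2, 0], ())
= ([7, 0, 2, 0], ())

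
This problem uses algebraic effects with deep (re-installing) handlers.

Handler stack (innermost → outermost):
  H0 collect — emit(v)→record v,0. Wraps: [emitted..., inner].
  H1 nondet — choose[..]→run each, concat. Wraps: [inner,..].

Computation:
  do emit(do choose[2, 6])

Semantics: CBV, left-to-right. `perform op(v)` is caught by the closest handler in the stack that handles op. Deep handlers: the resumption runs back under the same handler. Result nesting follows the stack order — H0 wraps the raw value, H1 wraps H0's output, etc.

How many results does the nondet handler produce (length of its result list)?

Answer: 2

Evaluation trace:
choose[2, 6] @ H1
  branch[0] choose=2:
    emit(2) @ H0 ⇒ out+=2
    H0 returns [2, 0]
    H1 returns [[2, 0]]
  branch[1] choose=6:
    emit(6) @ H0 ⇒ out+=6
    H0 returns [6, 0]
    H1 returns [[6, 0]]
= [[2, 0], [6, 0]]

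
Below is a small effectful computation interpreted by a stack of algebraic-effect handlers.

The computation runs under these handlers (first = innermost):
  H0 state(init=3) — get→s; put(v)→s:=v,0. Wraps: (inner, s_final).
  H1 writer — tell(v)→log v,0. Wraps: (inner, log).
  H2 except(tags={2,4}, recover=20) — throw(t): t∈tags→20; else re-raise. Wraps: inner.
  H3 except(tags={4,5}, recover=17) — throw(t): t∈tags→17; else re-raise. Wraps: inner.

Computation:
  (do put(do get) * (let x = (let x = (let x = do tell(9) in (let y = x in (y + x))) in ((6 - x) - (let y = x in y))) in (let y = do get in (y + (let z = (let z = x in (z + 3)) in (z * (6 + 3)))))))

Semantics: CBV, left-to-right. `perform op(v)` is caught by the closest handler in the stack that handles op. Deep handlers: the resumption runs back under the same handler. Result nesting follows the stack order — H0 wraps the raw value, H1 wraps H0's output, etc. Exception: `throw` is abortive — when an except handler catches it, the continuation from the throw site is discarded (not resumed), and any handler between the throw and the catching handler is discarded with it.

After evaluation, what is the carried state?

Step-by-step:
get @ H0 ⇒ 3
put(3) @ H0 ⇒ s:=3
tell(9) @ H1 ⇒ log+=9
get @ H0 ⇒ 3
H0 returns (0, 3)
H1 returns ((0, 3), (9))
H2 returns ((0, 3), (9))
H3 returns ((0, 3), (9))
= ((0, 3), (9))

Answer: 3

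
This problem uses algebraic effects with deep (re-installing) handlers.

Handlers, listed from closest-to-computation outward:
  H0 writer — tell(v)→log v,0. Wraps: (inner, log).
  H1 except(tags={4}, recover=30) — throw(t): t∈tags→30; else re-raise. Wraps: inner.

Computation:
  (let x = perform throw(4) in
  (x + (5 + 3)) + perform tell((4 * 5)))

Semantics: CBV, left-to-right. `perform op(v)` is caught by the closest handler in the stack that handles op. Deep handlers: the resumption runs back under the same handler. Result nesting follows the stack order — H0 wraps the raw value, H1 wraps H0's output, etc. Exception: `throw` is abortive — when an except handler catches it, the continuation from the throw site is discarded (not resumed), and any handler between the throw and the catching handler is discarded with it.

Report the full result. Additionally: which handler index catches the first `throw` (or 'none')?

Step-by-step:
throw(4) @ H1 caught ⇒ 30
= 30

Answer: 30 ; first throw caught by: H1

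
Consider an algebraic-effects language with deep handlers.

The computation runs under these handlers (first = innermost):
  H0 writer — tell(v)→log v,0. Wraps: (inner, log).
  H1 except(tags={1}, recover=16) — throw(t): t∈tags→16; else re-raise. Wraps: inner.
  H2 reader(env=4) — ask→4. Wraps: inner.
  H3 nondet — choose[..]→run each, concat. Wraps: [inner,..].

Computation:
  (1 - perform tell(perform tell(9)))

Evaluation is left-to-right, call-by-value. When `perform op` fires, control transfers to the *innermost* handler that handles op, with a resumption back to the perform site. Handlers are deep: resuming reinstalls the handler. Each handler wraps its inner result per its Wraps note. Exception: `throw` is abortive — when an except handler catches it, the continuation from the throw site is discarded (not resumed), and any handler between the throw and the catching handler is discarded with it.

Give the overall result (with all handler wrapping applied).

Evaluation trace:
tell(9) @ H0 ⇒ log+=9
tell(0) @ H0 ⇒ log+=0
H0 returns (1, (9, 0))
H1 returns (1, (9, 0))
H2 returns (1, (9, 0))
H3 returns [(1, (9, 0))]
= [(1, (9, 0))]

Answer: [(1, (9, 0))]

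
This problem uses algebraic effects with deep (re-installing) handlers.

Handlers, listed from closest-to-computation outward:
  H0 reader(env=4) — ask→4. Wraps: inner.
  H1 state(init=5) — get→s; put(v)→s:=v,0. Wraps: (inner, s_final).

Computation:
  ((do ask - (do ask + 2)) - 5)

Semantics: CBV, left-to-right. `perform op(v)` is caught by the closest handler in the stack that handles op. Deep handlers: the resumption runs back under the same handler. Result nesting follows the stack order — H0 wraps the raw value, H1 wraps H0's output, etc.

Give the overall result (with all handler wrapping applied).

Evaluation trace:
ask @ H0 ⇒ 4
ask @ H0 ⇒ 4
H0 returns -7
H1 returns (-7, 5)
= (-7, 5)

Answer: (-7, 5)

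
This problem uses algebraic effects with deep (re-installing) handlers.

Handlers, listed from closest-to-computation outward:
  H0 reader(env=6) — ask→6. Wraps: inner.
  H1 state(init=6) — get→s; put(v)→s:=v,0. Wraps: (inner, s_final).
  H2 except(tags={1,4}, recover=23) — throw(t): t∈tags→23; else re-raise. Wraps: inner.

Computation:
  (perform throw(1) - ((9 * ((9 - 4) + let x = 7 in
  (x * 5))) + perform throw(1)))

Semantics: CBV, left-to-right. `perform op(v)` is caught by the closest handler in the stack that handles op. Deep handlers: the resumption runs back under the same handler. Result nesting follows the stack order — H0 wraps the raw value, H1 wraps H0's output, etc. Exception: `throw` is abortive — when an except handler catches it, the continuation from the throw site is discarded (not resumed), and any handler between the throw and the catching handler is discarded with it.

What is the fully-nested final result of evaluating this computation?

Step-by-step:
throw(1) @ H2 caught ⇒ 23
= 23

Answer: 23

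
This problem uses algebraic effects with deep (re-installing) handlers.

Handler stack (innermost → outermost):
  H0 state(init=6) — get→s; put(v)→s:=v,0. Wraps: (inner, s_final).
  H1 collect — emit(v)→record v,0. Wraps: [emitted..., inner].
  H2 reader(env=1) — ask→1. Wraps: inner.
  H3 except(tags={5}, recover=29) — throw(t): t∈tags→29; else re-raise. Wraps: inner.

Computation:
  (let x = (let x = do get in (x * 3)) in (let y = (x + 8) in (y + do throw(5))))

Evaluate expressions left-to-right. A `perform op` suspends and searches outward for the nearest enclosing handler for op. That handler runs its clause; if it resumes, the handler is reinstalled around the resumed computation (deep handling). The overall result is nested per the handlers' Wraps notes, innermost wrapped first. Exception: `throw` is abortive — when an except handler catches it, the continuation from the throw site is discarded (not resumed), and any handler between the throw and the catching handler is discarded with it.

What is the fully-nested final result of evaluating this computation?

Step-by-step:
get @ H0 ⇒ 6
throw(5) @ H3 caught ⇒ 29
= 29

Answer: 29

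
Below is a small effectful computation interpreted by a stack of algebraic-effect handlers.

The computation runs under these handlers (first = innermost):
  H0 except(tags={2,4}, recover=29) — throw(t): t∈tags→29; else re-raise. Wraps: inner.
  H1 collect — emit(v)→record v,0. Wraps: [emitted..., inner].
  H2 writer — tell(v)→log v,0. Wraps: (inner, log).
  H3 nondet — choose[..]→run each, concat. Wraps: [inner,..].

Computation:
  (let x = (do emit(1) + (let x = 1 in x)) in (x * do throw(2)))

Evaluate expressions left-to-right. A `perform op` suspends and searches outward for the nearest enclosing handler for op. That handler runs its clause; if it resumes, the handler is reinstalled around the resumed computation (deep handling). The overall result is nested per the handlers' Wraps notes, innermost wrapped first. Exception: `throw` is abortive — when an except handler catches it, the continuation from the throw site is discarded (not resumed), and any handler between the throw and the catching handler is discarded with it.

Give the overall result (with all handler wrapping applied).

Step-by-step:
emit(1) @ H1 ⇒ out+=1
throw(2) @ H0 caught ⇒ 29
H1 returns [1, 29]
H2 returns ([1, 29], ())
H3 returns [([1, 29], ())]
= [([1, 29], ())]

Answer: [([1, 29], ())]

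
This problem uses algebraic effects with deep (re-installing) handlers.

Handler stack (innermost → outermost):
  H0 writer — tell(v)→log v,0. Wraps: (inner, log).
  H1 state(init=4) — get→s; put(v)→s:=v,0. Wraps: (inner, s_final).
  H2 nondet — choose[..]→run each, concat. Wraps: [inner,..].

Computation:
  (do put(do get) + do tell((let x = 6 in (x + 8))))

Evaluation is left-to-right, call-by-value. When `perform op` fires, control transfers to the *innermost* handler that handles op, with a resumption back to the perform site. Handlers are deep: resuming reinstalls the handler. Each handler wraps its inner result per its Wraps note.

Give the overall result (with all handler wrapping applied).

Evaluation trace:
get @ H1 ⇒ 4
put(4) @ H1 ⇒ s:=4
tell(14) @ H0 ⇒ log+=14
H0 returns (0, (14))
H1 returns ((0, (14)), 4)
H2 returns [((0, (14)), 4)]
= [((0, (14)), 4)]

Answer: [((0, (14)), 4)]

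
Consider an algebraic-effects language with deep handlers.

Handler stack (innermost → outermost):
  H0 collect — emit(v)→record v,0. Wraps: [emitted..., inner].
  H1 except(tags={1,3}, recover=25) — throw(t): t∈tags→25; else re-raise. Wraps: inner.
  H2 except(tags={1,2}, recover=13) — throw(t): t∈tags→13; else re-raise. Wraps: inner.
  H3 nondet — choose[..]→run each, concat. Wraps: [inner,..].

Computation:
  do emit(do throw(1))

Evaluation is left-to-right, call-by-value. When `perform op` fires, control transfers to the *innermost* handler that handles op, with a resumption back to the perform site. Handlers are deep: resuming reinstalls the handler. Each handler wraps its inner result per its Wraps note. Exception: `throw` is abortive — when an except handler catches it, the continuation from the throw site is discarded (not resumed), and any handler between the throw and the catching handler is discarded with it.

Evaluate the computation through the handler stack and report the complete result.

Step-by-step:
throw(1) @ H1 caught ⇒ 25
H2 returns 25
H3 returns [25]
= [25]

Answer: [25]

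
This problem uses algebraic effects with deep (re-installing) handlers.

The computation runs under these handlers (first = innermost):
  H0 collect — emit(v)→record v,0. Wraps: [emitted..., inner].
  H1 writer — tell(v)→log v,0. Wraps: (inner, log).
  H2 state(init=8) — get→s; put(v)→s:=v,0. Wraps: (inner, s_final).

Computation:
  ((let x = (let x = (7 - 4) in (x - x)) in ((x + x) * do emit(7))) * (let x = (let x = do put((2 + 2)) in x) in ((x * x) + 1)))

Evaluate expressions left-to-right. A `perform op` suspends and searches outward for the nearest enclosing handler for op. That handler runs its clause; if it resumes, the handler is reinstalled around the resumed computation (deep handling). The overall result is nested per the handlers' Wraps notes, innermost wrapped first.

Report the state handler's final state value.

Evaluation trace:
emit(7) @ H0 ⇒ out+=7
put(4) @ H2 ⇒ s:=4
H0 returns [7, 0]
H1 returns ([7, 0], ())
H2 returns (([7, 0], ()), 4)
= (([7, 0], ()), 4)

Answer: 4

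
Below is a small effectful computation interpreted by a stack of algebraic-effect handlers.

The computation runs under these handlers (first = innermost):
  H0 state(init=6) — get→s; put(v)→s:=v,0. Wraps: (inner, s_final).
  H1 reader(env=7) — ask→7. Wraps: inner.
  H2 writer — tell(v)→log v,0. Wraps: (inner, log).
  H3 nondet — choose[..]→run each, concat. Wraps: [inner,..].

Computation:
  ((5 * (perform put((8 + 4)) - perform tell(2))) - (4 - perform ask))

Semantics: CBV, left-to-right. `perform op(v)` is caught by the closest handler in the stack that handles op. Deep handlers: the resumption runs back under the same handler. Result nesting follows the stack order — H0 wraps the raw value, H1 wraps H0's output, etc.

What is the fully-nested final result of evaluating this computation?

Answer: [((3, 12), (2))]

Evaluation trace:
put(12) @ H0 ⇒ s:=12
tell(2) @ H2 ⇒ log+=2
ask @ H1 ⇒ 7
H0 returns (3, 12)
H1 returns (3, 12)
H2 returns ((3, 12), (2))
H3 returns [((3, 12), (2))]
= [((3, 12), (2))]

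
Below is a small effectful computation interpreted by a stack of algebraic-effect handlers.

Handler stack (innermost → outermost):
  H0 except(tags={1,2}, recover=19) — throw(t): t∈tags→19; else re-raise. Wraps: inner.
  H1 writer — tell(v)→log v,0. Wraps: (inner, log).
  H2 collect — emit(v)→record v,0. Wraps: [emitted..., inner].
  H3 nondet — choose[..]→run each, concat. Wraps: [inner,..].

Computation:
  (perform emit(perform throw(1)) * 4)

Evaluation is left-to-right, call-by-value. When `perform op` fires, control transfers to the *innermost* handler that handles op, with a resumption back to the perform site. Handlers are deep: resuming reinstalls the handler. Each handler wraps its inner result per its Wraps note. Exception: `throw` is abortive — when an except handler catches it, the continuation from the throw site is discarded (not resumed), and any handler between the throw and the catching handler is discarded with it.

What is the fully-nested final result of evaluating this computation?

Answer: [[(19, ())]]

Evaluation trace:
throw(1) @ H0 caught ⇒ 19
H1 returns (19, ())
H2 returns [(19, ())]
H3 returns [[(19, ())]]
= [[(19, ())]]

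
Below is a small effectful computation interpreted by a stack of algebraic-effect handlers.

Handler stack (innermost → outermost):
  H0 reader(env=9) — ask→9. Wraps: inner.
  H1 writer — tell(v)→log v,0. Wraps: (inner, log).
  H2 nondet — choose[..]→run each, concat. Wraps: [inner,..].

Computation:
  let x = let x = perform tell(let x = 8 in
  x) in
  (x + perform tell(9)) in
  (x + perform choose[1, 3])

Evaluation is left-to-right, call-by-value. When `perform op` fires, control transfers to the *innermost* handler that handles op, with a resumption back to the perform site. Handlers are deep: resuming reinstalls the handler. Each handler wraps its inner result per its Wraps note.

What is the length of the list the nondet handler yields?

Answer: 2

Step-by-step:
tell(8) @ H1 ⇒ log+=8
tell(9) @ H1 ⇒ log+=9
choose[1, 3] @ H2
  branch[0] choose=1:
    H0 returns 1
    H1 returns (1, (8, 9))
    H2 returns [(1, (8, 9))]
  branch[1] choose=3:
    H0 returns 3
    H1 returns (3, (8, 9))
    H2 returns [(3, (8, 9))]
= [(1, (8, 9)), (3, (8, 9))]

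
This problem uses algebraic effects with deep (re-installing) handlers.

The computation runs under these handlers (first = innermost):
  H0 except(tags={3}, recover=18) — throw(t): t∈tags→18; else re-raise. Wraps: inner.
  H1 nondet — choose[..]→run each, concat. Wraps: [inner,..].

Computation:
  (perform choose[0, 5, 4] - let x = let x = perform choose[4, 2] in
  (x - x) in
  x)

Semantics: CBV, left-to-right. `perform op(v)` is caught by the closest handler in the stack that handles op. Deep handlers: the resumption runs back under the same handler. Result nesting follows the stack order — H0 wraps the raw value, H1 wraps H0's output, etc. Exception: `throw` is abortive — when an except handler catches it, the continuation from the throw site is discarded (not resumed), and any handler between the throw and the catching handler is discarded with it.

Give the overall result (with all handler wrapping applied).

Answer: [0, 0, 5, 5, 4, 4]

Evaluation trace:
choose[0, 5, 4] @ H1
  branch[0] choose=0:
    choose[4, 2] @ H1
      branch[0] choose=4:
        H0 returns 0
        H1 returns [0]
      branch[1] choose=2:
        H0 returns 0
        H1 returns [0]
  branch[1] choose=5:
    choose[4, 2] @ H1
      branch[0] choose=4:
        H0 returns 5
        H1 returns [5]
      branch[1] choose=2:
        H0 returns 5
        H1 returns [5]
  branch[2] choose=4:
    choose[4, 2] @ H1
      branch[0] choose=4:
        H0 returns 4
        H1 returns [4]
      branch[1] choose=2:
        H0 returns 4
        H1 returns [4]
= [0, 0, 5, 5, 4, 4]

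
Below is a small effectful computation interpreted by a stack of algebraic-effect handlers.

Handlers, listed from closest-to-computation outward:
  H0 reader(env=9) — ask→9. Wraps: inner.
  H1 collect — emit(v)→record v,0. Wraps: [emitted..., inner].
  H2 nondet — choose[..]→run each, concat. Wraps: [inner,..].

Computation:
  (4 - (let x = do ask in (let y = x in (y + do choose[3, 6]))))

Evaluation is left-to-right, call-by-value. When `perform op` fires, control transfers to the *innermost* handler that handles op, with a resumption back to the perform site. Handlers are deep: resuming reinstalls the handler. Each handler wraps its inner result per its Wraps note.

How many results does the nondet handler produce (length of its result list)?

Answer: 2

Evaluation trace:
ask @ H0 ⇒ 9
choose[3, 6] @ H2
  branch[0] choose=3:
    H0 returns -8
    H1 returns [-8]
    H2 returns [[-8]]
  branch[1] choose=6:
    H0 returns -11
    H1 returns [-11]
    H2 returns [[-11]]
= [[-8], [-11]]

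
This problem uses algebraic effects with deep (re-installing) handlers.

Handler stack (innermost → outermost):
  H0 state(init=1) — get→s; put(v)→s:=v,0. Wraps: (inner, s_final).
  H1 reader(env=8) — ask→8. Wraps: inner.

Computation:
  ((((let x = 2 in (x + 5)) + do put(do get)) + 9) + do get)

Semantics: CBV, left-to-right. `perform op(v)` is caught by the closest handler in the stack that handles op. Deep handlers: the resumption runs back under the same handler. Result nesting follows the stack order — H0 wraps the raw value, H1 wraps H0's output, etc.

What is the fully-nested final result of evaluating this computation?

Answer: (17, 1)

Step-by-step:
get @ H0 ⇒ 1
put(1) @ H0 ⇒ s:=1
get @ H0 ⇒ 1
H0 returns (17, 1)
H1 returns (17, 1)
= (17, 1)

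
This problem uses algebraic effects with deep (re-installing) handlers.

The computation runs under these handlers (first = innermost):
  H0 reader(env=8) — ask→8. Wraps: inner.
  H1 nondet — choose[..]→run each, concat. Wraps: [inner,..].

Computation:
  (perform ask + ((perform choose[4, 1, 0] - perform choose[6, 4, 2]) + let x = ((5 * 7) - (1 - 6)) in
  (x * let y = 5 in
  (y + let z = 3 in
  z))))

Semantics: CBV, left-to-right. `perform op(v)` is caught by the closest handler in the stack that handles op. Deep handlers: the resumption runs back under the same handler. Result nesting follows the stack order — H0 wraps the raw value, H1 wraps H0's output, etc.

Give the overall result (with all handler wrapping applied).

Step-by-step:
ask @ H0 ⇒ 8
choose[4, 1, 0] @ H1
  branch[0] choose=4:
    choose[6, 4, 2] @ H1
      branch[0] choose=6:
        H0 returns 326
        H1 returns [326]
      branch[1] choose=4:
        H0 returns 328
        H1 returns [328]
      branch[2] choose=2:
        H0 returns 330
        H1 returns [330]
  branch[1] choose=1:
    choose[6, 4, 2] @ H1
      branch[0] choose=6:
        H0 returns 323
        H1 returns [323]
      branch[1] choose=4:
        H0 returns 325
        H1 returns [325]
      branch[2] choose=2:
        H0 returns 327
        H1 returns [327]
  branch[2] choose=0:
    choose[6, 4, 2] @ H1
      branch[0] choose=6:
        H0 returns 322
        H1 returns [322]
      branch[1] choose=4:
        H0 returns 324
        H1 returns [324]
      branch[2] choose=2:
        H0 returns 326
        H1 returns [326]
= [326, 328, 330, 323, 325, 327, 322, 324, 326]

Answer: [326, 328, 330, 323, 325, 327, 322, 324, 326]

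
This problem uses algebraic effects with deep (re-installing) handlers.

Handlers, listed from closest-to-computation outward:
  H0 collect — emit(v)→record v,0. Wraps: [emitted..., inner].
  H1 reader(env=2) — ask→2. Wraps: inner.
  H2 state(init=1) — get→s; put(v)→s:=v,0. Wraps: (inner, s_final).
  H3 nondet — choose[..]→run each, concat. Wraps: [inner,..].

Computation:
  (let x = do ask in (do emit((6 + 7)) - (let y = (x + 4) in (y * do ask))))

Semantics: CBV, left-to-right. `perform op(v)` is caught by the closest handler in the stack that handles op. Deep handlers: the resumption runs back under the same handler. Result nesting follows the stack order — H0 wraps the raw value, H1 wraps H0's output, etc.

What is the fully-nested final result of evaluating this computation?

Answer: [([13, -12], 1)]

Working:
ask @ H1 ⇒ 2
emit(13) @ H0 ⇒ out+=13
ask @ H1 ⇒ 2
H0 returns [13, -12]
H1 returns [13, -12]
H2 returns ([13, -12], 1)
H3 returns [([13, -12], 1)]
= [([13, -12], 1)]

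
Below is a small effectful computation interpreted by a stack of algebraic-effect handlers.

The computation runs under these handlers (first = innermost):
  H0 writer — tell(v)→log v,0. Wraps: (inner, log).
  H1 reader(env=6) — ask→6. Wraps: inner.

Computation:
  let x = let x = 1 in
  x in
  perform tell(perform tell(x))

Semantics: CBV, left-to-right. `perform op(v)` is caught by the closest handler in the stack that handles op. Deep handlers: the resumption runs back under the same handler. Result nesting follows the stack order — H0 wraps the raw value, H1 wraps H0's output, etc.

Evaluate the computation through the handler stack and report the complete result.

Step-by-step:
tell(1) @ H0 ⇒ log+=1
tell(0) @ H0 ⇒ log+=0
H0 returns (0, (1, 0))
H1 returns (0, (1, 0))
= (0, (1, 0))

Answer: (0, (1, 0))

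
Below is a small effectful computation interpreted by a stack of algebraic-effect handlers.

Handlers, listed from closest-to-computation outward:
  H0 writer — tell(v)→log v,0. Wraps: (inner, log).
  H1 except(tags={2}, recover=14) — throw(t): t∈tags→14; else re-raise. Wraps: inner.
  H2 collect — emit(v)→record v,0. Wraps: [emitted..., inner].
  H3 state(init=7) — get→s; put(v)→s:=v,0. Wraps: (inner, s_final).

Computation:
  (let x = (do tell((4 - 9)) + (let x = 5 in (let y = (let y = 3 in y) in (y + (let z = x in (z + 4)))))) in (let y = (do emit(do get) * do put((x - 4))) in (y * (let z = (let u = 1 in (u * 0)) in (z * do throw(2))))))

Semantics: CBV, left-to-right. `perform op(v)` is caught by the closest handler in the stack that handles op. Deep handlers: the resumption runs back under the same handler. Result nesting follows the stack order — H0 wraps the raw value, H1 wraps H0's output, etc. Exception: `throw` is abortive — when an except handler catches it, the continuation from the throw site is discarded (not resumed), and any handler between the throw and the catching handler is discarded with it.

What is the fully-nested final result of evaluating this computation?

Evaluation trace:
tell(-5) @ H0 ⇒ log+=-5
get @ H3 ⇒ 7
emit(7) @ H2 ⇒ out+=7
put(8) @ H3 ⇒ s:=8
throw(2) @ H1 caught ⇒ 14
H2 returns [7, 14]
H3 returns ([7, 14], 8)
= ([7, 14], 8)

Answer: ([7, 14], 8)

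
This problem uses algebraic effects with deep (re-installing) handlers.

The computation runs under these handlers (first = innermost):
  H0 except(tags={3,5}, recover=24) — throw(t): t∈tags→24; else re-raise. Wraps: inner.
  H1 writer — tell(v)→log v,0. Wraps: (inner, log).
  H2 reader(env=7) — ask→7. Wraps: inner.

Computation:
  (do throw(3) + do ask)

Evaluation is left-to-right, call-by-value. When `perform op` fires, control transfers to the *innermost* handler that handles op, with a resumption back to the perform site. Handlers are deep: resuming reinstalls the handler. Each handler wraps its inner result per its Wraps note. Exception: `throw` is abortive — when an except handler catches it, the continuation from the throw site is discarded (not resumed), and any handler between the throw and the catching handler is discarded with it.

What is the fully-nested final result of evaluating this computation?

Evaluation trace:
throw(3) @ H0 caught ⇒ 24
H1 returns (24, ())
H2 returns (24, ())
= (24, ())

Answer: (24, ())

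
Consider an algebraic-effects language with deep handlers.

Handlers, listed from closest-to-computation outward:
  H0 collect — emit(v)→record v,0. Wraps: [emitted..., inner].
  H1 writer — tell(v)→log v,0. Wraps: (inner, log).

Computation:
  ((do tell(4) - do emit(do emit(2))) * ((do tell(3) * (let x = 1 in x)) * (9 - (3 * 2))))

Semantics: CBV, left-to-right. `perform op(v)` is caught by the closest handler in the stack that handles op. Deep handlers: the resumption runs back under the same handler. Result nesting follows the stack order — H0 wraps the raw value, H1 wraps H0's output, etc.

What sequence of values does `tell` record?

Working:
tell(4) @ H1 ⇒ log+=4
emit(2) @ H0 ⇒ out+=2
emit(0) @ H0 ⇒ out+=0
tell(3) @ H1 ⇒ log+=3
H0 returns [2, 0, 0]
H1 returns ([2, 0, 0], (4, 3))
= ([2, 0, 0], (4, 3))

Answer: (4, 3)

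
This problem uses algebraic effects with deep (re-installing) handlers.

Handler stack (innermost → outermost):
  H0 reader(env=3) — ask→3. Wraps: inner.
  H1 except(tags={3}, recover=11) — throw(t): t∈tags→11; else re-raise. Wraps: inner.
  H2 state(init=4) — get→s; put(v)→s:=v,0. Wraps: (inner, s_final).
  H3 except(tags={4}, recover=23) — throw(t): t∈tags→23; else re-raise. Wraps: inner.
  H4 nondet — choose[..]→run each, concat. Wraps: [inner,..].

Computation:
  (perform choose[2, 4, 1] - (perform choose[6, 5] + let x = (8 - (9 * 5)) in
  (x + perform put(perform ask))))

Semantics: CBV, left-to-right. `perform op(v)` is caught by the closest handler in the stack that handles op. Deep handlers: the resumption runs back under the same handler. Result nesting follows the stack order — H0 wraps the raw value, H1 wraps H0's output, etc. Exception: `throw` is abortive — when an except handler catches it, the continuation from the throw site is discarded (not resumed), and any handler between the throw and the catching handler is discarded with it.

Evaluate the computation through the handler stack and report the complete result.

Answer: [(33, 3), (34, 3), (35, 3), (36, 3), (32, 3), (33, 3)]

Step-by-step:
choose[2, 4, 1] @ H4
  branch[0] choose=2:
    choose[6, 5] @ H4
      branch[0] choose=6:
        ask @ H0 ⇒ 3
        put(3) @ H2 ⇒ s:=3
        H0 returns 33
        H1 returns 33
        H2 returns (33, 3)
        H3 returns (33, 3)
        H4 returns [(33, 3)]
      branch[1] choose=5:
        ask @ H0 ⇒ 3
        put(3) @ H2 ⇒ s:=3
        H0 returns 34
        H1 returns 34
        H2 returns (34, 3)
        H3 returns (34, 3)
        H4 returns [(34, 3)]
  branch[1] choose=4:
    choose[6, 5] @ H4
      branch[0] choose=6:
        ask @ H0 ⇒ 3
        put(3) @ H2 ⇒ s:=3
        H0 returns 35
        H1 returns 35
        H2 returns (35, 3)
        H3 returns (35, 3)
        H4 returns [(35, 3)]
      branch[1] choose=5:
        ask @ H0 ⇒ 3
        put(3) @ H2 ⇒ s:=3
        H0 returns 36
        H1 returns 36
        H2 returns (36, 3)
        H3 returns (36, 3)
        H4 returns [(36, 3)]
  branch[2] choose=1:
    choose[6, 5] @ H4
      branch[0] choose=6:
        ask @ H0 ⇒ 3
        put(3) @ H2 ⇒ s:=3
        H0 returns 32
        H1 returns 32
        H2 returns (32, 3)
        H3 returns (32, 3)
        H4 returns [(32, 3)]
      branch[1] choose=5:
        ask @ H0 ⇒ 3
        put(3) @ H2 ⇒ s:=3
        H0 returns 33
        H1 returns 33
        H2 returns (33, 3)
        H3 returns (33, 3)
        H4 returns [(33, 3)]
= [(33, 3), (34, 3), (35, 3), (36, 3), (32, 3), (33, 3)]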